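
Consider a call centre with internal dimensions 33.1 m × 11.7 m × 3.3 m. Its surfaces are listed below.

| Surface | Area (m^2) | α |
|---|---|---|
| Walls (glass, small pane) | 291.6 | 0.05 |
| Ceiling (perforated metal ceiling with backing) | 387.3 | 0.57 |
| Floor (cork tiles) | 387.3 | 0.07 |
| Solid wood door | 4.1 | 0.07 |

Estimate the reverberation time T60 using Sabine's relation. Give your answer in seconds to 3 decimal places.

0.783 seconds

Equivalent absorption area: A = 291.6×0.05 + 387.3×0.57 + 387.3×0.07 + 4.1×0.07 = 262.739 m^2.
V = 33.1·11.7·3.3 = 1277.991 m³.
T = 0.161 V/A = 0.161·1277.991/262.739 = 0.783 s.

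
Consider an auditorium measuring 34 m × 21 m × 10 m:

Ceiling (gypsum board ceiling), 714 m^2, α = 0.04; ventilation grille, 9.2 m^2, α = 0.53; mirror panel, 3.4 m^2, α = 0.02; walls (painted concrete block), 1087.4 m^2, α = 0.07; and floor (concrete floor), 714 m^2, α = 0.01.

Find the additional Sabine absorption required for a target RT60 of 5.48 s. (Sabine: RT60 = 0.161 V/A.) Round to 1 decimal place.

A₁ = Σ Sᵢαᵢ = 714*0.04 + 9.2*0.53 + 3.4*0.02 + 1087.4*0.07 + 714*0.01 = 116.762 sabins.
V = 7140 m³. Required absorption A₂ = 0.161 × 7140 / 5.48 = 209.770 sabins.
Shortfall: 209.770 − 116.762 = 93.0 sabins.

93.0 sabins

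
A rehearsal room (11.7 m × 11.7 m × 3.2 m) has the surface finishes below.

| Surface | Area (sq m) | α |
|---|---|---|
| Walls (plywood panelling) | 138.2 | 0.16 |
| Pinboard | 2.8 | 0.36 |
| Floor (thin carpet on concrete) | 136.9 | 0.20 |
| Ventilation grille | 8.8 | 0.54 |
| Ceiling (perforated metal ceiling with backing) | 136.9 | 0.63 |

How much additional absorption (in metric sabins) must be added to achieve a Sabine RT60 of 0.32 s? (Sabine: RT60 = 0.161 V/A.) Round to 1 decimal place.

A₁ = Σ Sᵢαᵢ = 138.2·0.16 + 2.8·0.36 + 136.9·0.20 + 8.8·0.54 + 136.9·0.63 = 141.499 sabins.
V = 438.048 m³. Required absorption A₂ = 0.161 × 438.048 / 0.32 = 220.393 sabins.
ΔA = A₂ − A₁ = 220.393 − 141.499 = 78.9 sabins.

78.9 sabins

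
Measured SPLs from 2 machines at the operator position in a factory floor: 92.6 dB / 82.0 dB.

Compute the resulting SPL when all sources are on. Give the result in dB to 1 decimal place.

93.0 dB

Converting to relative power and adding: 10^(92.6/10) + 10^(82.0/10) = 1.978e+09.
L_total = 10·log₁₀(1.978e+09) = 93.0 dB.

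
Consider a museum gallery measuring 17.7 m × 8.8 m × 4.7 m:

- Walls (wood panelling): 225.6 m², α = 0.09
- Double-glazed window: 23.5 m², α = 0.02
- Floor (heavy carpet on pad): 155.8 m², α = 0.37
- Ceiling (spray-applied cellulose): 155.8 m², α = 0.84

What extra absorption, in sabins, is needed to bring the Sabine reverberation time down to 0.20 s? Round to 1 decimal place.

380.0 sabins

A₁ = Σ Sᵢαᵢ = 225.6×0.09 + 23.5×0.02 + 155.8×0.37 + 155.8×0.84 = 209.292 sabins.
Target A₂ = 0.161·732.072/0.20 = 589.318 sabins (V = 732.072 m³).
ΔA = A₂ − A₁ = 589.318 − 209.292 = 380.0 sabins.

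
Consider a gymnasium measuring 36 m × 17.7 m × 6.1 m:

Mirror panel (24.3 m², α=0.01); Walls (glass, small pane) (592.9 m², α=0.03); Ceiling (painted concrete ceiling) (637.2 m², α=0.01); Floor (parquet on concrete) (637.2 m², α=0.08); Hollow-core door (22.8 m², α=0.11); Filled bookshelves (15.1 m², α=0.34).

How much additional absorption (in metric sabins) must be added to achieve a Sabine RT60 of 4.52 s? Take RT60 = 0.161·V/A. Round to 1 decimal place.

Total absorption A₁ = 24.3·0.01 + 592.9·0.03 + 637.2·0.01 + 637.2·0.08 + 22.8·0.11 + 15.1·0.34
  = 0.243 + 17.787 + 6.372 + 50.976 + 2.508 + 5.134 = 83.020 m² sabins.
Target A₂ = 0.161·3886.92/4.52 = 138.450 sabins (V = 3886.92 m³).
ΔA = A₂ − A₁ = 138.450 − 83.020 = 55.4 sabins.

55.4 sabins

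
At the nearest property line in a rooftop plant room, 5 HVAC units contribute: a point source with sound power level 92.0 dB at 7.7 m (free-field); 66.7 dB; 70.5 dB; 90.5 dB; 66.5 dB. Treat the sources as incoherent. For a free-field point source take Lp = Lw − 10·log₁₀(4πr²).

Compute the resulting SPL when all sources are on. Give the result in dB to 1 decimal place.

Source at 7.7 m: Lp = 92.0 − 10·log₁₀(4π·7.7²) = 92.0 − 10·log₁₀(745.060) = 63.3 dB.
Sum in the linear (power) domain: Σ 10^(Lᵢ/10) = 10^(63.3/10) + 10^(66.7/10) + 10^(70.5/10) + 10^(90.5/10) + 10^(66.5/10) = 1.145e+09.
Back to dB: 10·log₁₀ Σ = 90.6 dB.

90.6 dB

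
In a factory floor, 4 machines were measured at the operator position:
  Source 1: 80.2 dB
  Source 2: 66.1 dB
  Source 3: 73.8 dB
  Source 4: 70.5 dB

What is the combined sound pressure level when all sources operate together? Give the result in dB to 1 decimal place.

Σ 10^(Lᵢ/10) = 1.44e+08.
Combined level = 10 log₁₀(1.44e+08) = 81.6 dB.

81.6 dB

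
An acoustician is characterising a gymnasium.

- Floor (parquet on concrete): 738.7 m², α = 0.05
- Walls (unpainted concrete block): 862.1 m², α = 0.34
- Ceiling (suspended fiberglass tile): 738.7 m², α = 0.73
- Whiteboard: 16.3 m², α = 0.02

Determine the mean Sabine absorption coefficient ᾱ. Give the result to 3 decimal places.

0.369

Total surface area S = 2355.8 m².
Σ(Sᵢαᵢ) = 738.7*0.05 + 862.1*0.34 + 738.7*0.73 + 16.3*0.02 = 869.626.
ᾱ = A/S = 0.369.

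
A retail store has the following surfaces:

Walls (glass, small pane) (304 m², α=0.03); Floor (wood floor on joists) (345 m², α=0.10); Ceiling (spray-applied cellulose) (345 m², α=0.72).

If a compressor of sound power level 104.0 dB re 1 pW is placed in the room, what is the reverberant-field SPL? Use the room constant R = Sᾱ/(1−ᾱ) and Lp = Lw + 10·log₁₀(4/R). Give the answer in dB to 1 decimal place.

Σ(Sᵢαᵢ) = 304·0.03 + 345·0.10 + 345·0.72 = 292.020; total area S = 994.0 m².
ᾱ = 292.020/994.0 = 0.2938; R = Sᾱ/(1−ᾱ) = 292.020/(1−0.2938) = 413.509 m².
Lp = 104.0 + 10·log₁₀(4/413.509) = 104.0 + (-20.14) = 83.9 dB.

83.9 dB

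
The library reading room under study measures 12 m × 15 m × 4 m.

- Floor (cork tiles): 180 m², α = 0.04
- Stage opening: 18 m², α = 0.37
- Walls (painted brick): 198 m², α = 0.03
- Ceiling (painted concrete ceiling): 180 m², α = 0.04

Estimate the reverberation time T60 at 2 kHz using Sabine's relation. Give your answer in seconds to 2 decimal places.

Summing Sᵢαᵢ: 7.200 + 6.660 + 5.940 + 7.200 → A = 27.000 sabins.
V = 12·15·4 = 720 m³.
RT60 = 0.161 · V / A = 0.161 × 720 / 27.000 = 4.29 s.

4.29 s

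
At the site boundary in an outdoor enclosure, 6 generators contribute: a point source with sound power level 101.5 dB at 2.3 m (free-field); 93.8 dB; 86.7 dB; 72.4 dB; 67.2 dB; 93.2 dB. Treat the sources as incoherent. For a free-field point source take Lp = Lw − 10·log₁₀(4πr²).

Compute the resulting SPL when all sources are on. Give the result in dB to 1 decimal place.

97.2 dB

Source at 2.3 m: Lp = 101.5 − 10·log₁₀(4π·2.3²) = 101.5 − 10·log₁₀(66.476) = 83.3 dB.
Σ 10^(Lᵢ/10) = 5.192e+09.
Back to dB: 10·log₁₀ Σ = 97.2 dB.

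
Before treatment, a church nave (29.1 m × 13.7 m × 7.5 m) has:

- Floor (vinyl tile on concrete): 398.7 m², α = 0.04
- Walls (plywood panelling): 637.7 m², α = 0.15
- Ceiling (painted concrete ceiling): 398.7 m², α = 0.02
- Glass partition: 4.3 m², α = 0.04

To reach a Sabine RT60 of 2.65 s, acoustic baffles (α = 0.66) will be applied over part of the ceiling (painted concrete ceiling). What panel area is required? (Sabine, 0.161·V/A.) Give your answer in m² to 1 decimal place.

96.7

Summing Sᵢαᵢ: 15.948 + 95.655 + 7.974 + 0.172 → A₁ = 119.749 sabins.
V = 2990.025 m³. Target absorption A₂ = 0.161 × 2990.025 / 2.65 = 181.658 sabins.
ΔA needed = 181.658 − 119.749 = 61.909 sabins.
Each m² of panel replacing the ceiling (painted concrete ceiling) adds (0.66 − 0.02) = 0.64 sabins.
Panel area = 61.909 / 0.64 = 96.7 m².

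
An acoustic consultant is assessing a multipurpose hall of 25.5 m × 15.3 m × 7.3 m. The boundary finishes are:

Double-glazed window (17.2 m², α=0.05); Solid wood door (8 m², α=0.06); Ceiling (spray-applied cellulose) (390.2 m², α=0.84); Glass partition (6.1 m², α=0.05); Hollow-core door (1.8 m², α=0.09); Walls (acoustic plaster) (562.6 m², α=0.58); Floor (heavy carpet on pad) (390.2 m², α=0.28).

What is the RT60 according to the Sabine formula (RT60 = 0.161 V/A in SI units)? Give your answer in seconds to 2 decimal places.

Summing Sᵢαᵢ: 0.860 + 0.480 + 327.768 + 0.305 + 0.162 + 326.308 + 109.256 → A = 765.139 sabins.
Room volume: 2848.095 m³.
T = 0.161 V/A = 0.161·2848.095/765.139 = 0.60 s.

0.60 s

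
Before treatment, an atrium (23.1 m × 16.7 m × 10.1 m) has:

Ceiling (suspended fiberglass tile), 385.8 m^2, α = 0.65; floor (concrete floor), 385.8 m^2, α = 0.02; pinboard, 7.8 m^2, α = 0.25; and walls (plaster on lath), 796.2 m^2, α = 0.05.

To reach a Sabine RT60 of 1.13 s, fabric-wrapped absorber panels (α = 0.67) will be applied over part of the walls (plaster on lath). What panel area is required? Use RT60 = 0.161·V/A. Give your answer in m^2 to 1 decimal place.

411.1

Summing Sᵢαᵢ: 250.770 + 7.716 + 1.950 + 39.810 → A₁ = 300.246 sabins.
V = 3896.277 m³. Target absorption A₂ = 0.161 × 3896.277 / 1.13 = 555.133 sabins.
Absorption to add: 555.133 − 300.246 = 254.887 sabins.
Net gain per m^2: Δα = 0.67 − 0.05 = 0.62.
Area = ΔA/Δα = 254.887/0.62 = 411.1 m^2.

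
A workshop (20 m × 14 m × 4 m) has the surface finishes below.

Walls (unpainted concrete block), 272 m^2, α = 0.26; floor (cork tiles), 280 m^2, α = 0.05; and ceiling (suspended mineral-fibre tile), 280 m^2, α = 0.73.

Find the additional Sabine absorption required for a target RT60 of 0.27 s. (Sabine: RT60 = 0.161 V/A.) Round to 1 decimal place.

A₁ = Σ Sᵢαᵢ = 272*0.26 + 280*0.05 + 280*0.73 = 289.120 sabins.
V = 1120 m³. Required absorption A₂ = 0.161 × 1120 / 0.27 = 667.852 sabins.
Shortfall: 667.852 − 289.120 = 378.7 sabins.

378.7 sabins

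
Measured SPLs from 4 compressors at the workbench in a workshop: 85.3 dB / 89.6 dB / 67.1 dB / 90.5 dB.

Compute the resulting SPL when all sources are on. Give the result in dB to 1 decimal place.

93.8 dB

Sum in the linear (power) domain: Σ 10^(Lᵢ/10) = 10^(85.3/10) + 10^(89.6/10) + 10^(67.1/10) + 10^(90.5/10) = 2.378e+09.
Back to dB: 10·log₁₀ Σ = 93.8 dB.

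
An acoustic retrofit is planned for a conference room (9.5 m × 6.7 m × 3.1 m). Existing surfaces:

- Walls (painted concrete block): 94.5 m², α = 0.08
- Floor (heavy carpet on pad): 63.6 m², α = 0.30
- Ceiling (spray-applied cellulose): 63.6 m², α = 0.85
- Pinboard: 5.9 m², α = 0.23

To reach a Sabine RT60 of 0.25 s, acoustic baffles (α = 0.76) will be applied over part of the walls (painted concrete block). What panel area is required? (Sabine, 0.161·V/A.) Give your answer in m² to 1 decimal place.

66.2

A₁ = Σ Sᵢαᵢ = 94.5·0.08 + 63.6·0.30 + 63.6·0.85 + 5.9·0.23 = 82.057 sabins.
V = 197.315 m³. Target absorption A₂ = 0.161 × 197.315 / 0.25 = 127.071 sabins.
ΔA needed = 127.071 − 82.057 = 45.014 sabins.
Each m² of panel replacing the walls (painted concrete block) adds (0.76 − 0.08) = 0.68 sabins.
Area = ΔA/Δα = 45.014/0.68 = 66.2 m².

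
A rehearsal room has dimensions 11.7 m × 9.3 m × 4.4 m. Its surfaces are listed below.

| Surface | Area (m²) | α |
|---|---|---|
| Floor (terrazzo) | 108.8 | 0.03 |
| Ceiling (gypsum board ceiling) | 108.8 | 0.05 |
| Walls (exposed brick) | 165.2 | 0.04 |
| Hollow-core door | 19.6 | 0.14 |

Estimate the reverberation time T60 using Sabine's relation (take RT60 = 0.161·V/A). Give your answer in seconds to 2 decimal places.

Summing Sᵢαᵢ: 3.264 + 5.440 + 6.608 + 2.744 → A = 18.056 sabins.
V = 11.7·9.3·4.4 = 478.764 m³.
T = 0.161 V/A = 0.161·478.764/18.056 = 4.27 s.

4.27 sec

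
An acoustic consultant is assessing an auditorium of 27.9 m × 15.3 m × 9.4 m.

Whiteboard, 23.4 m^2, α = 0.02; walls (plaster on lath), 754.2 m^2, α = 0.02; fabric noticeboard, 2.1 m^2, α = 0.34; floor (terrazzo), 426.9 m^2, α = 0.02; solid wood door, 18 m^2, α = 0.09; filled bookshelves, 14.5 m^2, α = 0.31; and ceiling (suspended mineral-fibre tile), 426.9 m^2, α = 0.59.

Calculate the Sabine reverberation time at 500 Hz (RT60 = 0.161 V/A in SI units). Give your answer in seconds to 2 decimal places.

Equivalent absorption area: A = 23.4*0.02 + 754.2*0.02 + 2.1*0.34 + 426.9*0.02 + 18*0.09 + 14.5*0.31 + 426.9*0.59 = 282.790 m^2.
Volume V = 27.9 × 15.3 × 9.4 = 4012.578 m³.
RT60 = 0.161 · V / A = 0.161 × 4012.578 / 282.790 = 2.28 s.

2.28 sec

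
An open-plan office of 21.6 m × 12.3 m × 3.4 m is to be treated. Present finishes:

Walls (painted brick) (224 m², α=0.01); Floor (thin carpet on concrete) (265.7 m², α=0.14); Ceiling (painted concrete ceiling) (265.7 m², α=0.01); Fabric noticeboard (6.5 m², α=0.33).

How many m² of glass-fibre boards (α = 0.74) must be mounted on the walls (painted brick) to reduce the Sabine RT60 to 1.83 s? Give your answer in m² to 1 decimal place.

48.3

Equivalent absorption area: A₁ = 224*0.01 + 265.7*0.14 + 265.7*0.01 + 6.5*0.33 = 44.240 m².
Required A₂ = 0.161·903.312/1.83 = 79.472 sabins.
ΔA needed = 79.472 − 44.240 = 35.232 sabins.
Each m² of panel replacing the walls (painted brick) adds (0.74 − 0.01) = 0.73 sabins.
Area = ΔA/Δα = 35.232/0.73 = 48.3 m².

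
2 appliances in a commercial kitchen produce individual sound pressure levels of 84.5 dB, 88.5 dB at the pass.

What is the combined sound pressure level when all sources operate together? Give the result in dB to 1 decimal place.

90.0 dB

Σ 10^(Lᵢ/10) = 9.898e+08.
Back to dB: 10·log₁₀ Σ = 90.0 dB.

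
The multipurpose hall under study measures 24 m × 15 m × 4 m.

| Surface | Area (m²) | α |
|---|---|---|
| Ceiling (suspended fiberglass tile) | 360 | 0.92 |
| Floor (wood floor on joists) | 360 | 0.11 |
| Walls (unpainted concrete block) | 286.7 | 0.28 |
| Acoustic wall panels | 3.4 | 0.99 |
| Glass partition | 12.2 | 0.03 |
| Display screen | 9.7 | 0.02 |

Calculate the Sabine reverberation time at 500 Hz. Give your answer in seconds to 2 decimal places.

A = Σ Sᵢαᵢ = 360×0.92 + 360×0.11 + 286.7×0.28 + 3.4×0.99 + 12.2×0.03 + 9.7×0.02 = 455.002 sabins.
Volume V = 24 × 15 × 4 = 1440 m³.
Sabine: RT60 = 0.161 × 1440 / 455.002 = 0.51 s.

0.51 seconds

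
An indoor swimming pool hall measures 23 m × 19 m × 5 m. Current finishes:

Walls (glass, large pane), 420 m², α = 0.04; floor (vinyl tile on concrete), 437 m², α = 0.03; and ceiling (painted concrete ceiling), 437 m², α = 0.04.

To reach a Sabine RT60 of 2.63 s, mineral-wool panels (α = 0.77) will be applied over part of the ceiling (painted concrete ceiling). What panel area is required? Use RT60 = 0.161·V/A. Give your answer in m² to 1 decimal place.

118.3

Equivalent absorption area: A₁ = 420·0.04 + 437·0.03 + 437·0.04 = 47.390 m².
Required A₂ = 0.161·2185/2.63 = 133.759 sabins.
Absorption to add: 133.759 − 47.390 = 86.369 sabins.
Each m² of panel replacing the ceiling (painted concrete ceiling) adds (0.77 − 0.04) = 0.73 sabins.
Panel area = 86.369 / 0.73 = 118.3 m².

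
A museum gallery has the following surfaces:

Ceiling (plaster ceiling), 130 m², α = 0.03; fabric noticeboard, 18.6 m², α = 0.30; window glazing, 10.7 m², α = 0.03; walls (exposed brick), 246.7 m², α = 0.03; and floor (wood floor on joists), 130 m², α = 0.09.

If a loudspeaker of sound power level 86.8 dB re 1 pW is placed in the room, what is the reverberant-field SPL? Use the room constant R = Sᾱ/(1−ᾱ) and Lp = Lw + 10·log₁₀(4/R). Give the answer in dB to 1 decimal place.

78.0 dB

A = 28.902 sabins; S = 536.0 m².
ᾱ = 28.902/536.0 = 0.0539; R = Sᾱ/(1−ᾱ) = 28.902/(1−0.0539) = 30.549 m².
Lp = Lw + 10 log₁₀(4/R) = 86.8 -8.83 = 78.0 dB.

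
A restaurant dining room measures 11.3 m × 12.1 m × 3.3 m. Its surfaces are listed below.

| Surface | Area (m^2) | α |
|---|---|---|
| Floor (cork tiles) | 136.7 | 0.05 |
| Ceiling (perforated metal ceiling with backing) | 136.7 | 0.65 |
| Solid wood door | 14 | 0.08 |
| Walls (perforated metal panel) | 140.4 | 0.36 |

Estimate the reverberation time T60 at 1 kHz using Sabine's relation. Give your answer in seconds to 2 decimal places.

Summing Sᵢαᵢ: 6.835 + 88.855 + 1.120 + 50.544 → A = 147.354 sabins.
Room volume: 451.209 m³.
Sabine: RT60 = 0.161 × 451.209 / 147.354 = 0.49 s.

0.49 sec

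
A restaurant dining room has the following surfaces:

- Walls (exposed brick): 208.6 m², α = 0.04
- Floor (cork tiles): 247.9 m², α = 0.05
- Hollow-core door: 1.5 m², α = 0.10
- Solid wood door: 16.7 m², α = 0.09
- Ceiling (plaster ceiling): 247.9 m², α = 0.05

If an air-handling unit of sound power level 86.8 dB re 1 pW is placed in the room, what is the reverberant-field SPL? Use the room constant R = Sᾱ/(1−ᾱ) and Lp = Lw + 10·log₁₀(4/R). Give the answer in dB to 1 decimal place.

Σ(Sᵢαᵢ) = 208.6·0.04 + 247.9·0.05 + 1.5·0.10 + 16.7·0.09 + 247.9·0.05 = 34.787; total area S = 722.6 m².
ᾱ = 0.0481, so room constant R = A/(1−ᾱ) = 36.545 m².
Lp = 86.8 + 10·log₁₀(4/36.545) = 86.8 + (-9.61) = 77.2 dB.

77.2 dB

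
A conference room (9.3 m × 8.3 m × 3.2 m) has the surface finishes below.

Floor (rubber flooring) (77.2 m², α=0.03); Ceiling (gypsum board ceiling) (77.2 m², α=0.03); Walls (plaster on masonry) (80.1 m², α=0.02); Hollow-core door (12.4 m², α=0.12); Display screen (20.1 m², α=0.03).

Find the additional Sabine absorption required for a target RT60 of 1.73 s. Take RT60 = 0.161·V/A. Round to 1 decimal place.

A₁ = Σ Sᵢαᵢ = 77.2×0.03 + 77.2×0.03 + 80.1×0.02 + 12.4×0.12 + 20.1×0.03 = 8.325 sabins.
V = 247.008 m³. Required absorption A₂ = 0.161 × 247.008 / 1.73 = 22.987 sabins.
Additional absorption ΔA = 22.987 − 8.325 = 14.7 sabins.

14.7 sabins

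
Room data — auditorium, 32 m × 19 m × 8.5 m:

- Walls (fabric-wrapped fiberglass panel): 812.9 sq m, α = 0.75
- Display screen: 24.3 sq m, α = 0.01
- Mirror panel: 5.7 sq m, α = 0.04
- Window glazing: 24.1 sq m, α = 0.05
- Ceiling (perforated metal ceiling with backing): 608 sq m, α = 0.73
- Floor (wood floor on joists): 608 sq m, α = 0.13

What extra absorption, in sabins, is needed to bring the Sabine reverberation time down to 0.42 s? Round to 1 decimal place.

846.8 sabins

Total absorption A₁ = 812.9*0.75 + 24.3*0.01 + 5.7*0.04 + 24.1*0.05 + 608*0.73 + 608*0.13
  = 609.675 + 0.243 + 0.228 + 1.205 + 443.840 + 79.040 = 1134.231 sq m sabins.
For T = 0.42 s, need A₂ = 0.161·V/T = 0.161·5168/0.42 = 1981.067 sabins.
ΔA = A₂ − A₁ = 1981.067 − 1134.231 = 846.8 sabins.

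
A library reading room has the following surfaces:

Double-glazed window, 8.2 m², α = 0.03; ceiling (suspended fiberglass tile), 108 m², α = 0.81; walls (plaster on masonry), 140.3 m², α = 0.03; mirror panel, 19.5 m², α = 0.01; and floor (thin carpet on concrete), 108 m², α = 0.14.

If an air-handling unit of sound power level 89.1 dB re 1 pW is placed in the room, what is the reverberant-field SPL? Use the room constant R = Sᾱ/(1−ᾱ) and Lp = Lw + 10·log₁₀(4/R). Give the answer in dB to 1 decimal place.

Σ(Sᵢαᵢ) = 8.2·0.03 + 108·0.81 + 140.3·0.03 + 19.5·0.01 + 108·0.14 = 107.250; total area S = 384.0 m².
ᾱ = 107.250/384.0 = 0.2793; R = Sᾱ/(1−ᾱ) = 107.250/(1−0.2793) = 148.814 m².
Lp = Lw + 10 log₁₀(4/R) = 89.1 -15.71 = 73.4 dB.

73.4 dB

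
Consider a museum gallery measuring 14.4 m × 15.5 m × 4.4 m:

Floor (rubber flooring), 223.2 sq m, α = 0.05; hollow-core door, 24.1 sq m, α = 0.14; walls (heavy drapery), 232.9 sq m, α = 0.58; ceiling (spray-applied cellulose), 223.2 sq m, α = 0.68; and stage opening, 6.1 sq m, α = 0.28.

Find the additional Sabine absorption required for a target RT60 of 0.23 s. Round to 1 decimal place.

A₁ = Σ Sᵢαᵢ = 223.2·0.05 + 24.1·0.14 + 232.9·0.58 + 223.2·0.68 + 6.1·0.28 = 303.100 sabins.
Target A₂ = 0.161·982.08/0.23 = 687.456 sabins (V = 982.08 m³).
Shortfall: 687.456 − 303.100 = 384.4 sabins.

384.4 sabins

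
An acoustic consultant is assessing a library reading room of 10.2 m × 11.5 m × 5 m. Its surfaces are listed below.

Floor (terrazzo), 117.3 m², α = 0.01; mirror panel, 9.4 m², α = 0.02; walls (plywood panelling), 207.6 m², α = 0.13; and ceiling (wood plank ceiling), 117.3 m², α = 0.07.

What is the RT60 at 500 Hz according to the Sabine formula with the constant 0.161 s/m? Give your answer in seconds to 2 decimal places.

Total absorption A = 117.3*0.01 + 9.4*0.02 + 207.6*0.13 + 117.3*0.07
  = 1.173 + 0.188 + 26.988 + 8.211 = 36.560 m² sabins.
V = 10.2·11.5·5 = 586.5 m³.
T = 0.161 V/A = 0.161·586.5/36.560 = 2.58 s.

2.58 sec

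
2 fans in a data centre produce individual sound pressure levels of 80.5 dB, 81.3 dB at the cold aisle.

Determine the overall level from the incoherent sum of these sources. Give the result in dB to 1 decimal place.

Sum in the linear (power) domain: Σ 10^(Lᵢ/10) = 10^(80.5/10) + 10^(81.3/10) = 2.471e+08.
L_total = 10·log₁₀(2.471e+08) = 83.9 dB.

83.9 dB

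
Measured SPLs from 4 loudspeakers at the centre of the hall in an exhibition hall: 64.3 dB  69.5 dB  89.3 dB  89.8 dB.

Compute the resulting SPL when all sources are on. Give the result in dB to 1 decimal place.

92.6 dB

Σ 10^(Lᵢ/10) = 1.818e+09.
Back to dB: 10·log₁₀ Σ = 92.6 dB.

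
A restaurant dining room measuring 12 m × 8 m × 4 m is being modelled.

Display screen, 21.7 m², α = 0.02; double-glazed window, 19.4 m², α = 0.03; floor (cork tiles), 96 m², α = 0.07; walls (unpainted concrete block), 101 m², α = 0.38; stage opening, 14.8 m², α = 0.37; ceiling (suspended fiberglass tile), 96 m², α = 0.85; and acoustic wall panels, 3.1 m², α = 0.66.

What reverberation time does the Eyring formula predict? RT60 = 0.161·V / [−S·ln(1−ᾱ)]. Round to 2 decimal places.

Total surface area S = 21.7 + 19.4 + 96 + 101 + 14.8 + 96 + 3.1 = 352.0 m².
Absorption A = 21.7·0.02 + 19.4·0.03 + 96·0.07 + 101·0.38 + 14.8·0.37 + 96·0.85 + 3.1·0.66 = 135.238 sabins.
ᾱ = 135.238 / 352.0 = 0.3842.
Eyring denominator: −S ln(1−ᾱ) = 170.661.
V = 12 × 8 × 4 = 384 m³.
T = 0.161·V/[−S·ln(1−ᾱ)] = 0.161·384/170.661 = 0.36 s.

0.36 sec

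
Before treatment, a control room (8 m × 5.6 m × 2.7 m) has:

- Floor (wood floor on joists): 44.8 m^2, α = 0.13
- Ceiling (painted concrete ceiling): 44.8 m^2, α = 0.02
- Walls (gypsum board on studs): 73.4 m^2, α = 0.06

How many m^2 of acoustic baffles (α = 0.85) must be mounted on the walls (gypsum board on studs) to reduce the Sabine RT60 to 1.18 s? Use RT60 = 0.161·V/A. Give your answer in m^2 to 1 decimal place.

Summing Sᵢαᵢ: 5.824 + 0.896 + 4.404 → A₁ = 11.124 sabins.
V = 120.96 m³. Target absorption A₂ = 0.161 × 120.96 / 1.18 = 16.504 sabins.
ΔA needed = 16.504 − 11.124 = 5.380 sabins.
Net gain per m^2: Δα = 0.85 − 0.06 = 0.79.
Area = ΔA/Δα = 5.380/0.79 = 6.8 m^2.

6.8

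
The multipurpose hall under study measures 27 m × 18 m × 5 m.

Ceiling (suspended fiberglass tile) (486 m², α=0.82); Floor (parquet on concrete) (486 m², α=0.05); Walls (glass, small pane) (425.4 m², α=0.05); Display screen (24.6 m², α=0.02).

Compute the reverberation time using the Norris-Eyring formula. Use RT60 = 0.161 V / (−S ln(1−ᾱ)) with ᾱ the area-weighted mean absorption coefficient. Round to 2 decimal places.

Total surface area S = 486 + 486 + 425.4 + 24.6 = 1422.0 m².
Absorption A = 486×0.82 + 486×0.05 + 425.4×0.05 + 24.6×0.02 = 444.582 sabins.
ᾱ = 444.582 / 1422.0 = 0.3126.
−S·ln(1−ᾱ) = −1422.0 × ln(1 − 0.3126) = 533.021.
V = 27 × 18 × 5 = 2430 m³.
RT60 = 0.161 × 2430 / 533.021 = 0.73 s.

0.73 sec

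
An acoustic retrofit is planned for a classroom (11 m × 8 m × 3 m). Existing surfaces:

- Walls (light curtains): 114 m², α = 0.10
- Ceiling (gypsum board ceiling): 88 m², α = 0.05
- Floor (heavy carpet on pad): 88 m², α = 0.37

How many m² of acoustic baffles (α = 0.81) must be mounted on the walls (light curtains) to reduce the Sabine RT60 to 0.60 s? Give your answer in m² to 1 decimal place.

31.7

Total absorption A₁ = 114×0.10 + 88×0.05 + 88×0.37
  = 11.400 + 4.400 + 32.560 = 48.360 m² sabins.
V = 264 m³. Target absorption A₂ = 0.161 × 264 / 0.60 = 70.840 sabins.
ΔA needed = 70.840 − 48.360 = 22.480 sabins.
Net gain per m²: Δα = 0.81 − 0.10 = 0.71.
Panel area = 22.480 / 0.71 = 31.7 m².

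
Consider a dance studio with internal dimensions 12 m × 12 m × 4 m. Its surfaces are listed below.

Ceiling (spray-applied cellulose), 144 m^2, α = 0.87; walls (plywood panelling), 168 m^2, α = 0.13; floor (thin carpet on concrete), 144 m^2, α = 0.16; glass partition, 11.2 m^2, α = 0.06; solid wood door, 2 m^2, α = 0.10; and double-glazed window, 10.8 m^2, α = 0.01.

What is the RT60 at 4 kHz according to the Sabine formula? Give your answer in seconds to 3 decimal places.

A = Σ Sᵢαᵢ = 144×0.87 + 168×0.13 + 144×0.16 + 11.2×0.06 + 2×0.10 + 10.8×0.01 = 171.140 sabins.
Room volume: 576 m³.
T = 0.161 V/A = 0.161·576/171.140 = 0.542 s.

0.542 seconds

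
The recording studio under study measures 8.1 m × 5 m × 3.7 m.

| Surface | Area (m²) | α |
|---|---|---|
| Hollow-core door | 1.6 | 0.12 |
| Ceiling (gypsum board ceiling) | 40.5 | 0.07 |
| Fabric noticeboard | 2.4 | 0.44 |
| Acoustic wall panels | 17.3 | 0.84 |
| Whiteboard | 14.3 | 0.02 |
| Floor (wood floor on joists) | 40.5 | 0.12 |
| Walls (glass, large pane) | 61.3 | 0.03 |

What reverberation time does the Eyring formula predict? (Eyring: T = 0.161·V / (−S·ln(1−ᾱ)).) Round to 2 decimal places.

Total surface area S = 1.6 + 40.5 + 2.4 + 17.3 + 14.3 + 40.5 + 61.3 = 177.9 m².
Absorption A = 1.6·0.12 + 40.5·0.07 + 2.4·0.44 + 17.3·0.84 + 14.3·0.02 + 40.5·0.12 + 61.3·0.03 = 25.600 sabins.
Mean coefficient ᾱ = A/S = 0.1439.
−S·ln(1−ᾱ) = −177.9 × ln(1 − 0.1439) = 27.640.
V = 8.1 × 5 × 3.7 = 149.85 m³.
RT60 = 0.161 × 149.85 / 27.640 = 0.87 s.

0.87 sec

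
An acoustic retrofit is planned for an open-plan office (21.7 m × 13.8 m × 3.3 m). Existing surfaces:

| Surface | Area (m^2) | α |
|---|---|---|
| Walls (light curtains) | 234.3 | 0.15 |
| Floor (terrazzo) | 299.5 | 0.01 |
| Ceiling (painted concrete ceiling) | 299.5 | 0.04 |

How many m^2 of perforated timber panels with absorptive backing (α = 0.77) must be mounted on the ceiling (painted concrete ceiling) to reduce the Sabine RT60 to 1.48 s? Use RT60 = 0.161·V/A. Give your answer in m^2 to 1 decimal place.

A₁ = Σ Sᵢαᵢ = 234.3*0.15 + 299.5*0.01 + 299.5*0.04 = 50.120 sabins.
V = 988.218 m³. Target absorption A₂ = 0.161 × 988.218 / 1.48 = 107.502 sabins.
ΔA needed = 107.502 − 50.120 = 57.382 sabins.
Each m^2 of panel replacing the ceiling (painted concrete ceiling) adds (0.77 − 0.04) = 0.73 sabins.
Area = ΔA/Δα = 57.382/0.73 = 78.6 m^2.

78.6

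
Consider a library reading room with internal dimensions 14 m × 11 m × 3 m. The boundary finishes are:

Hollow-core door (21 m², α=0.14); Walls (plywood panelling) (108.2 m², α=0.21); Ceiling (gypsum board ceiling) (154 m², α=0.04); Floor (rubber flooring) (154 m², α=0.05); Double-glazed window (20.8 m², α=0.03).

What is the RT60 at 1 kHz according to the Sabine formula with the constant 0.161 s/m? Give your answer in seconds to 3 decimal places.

1.853 s

A = Σ Sᵢαᵢ = 21×0.14 + 108.2×0.21 + 154×0.04 + 154×0.05 + 20.8×0.03 = 40.146 sabins.
Volume V = 14 × 11 × 3 = 462 m³.
Sabine: RT60 = 0.161 × 462 / 40.146 = 1.853 s.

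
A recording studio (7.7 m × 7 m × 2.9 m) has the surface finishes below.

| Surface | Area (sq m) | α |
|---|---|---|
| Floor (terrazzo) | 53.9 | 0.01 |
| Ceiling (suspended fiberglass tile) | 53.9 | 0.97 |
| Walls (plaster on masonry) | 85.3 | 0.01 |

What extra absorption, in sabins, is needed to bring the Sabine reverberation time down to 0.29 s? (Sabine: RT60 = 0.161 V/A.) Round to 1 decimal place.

A₁ = Σ Sᵢαᵢ = 53.9*0.01 + 53.9*0.97 + 85.3*0.01 = 53.675 sabins.
For T = 0.29 s, need A₂ = 0.161·V/T = 0.161·156.31/0.29 = 86.779 sabins.
Additional absorption ΔA = 86.779 − 53.675 = 33.1 sabins.

33.1 sabins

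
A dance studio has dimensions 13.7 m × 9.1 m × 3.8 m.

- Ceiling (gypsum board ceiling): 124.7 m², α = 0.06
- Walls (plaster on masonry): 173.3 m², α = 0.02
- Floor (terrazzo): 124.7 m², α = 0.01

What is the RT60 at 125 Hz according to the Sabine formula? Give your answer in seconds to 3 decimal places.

Summing Sᵢαᵢ: 7.482 + 3.466 + 1.247 → A = 12.195 sabins.
Room volume: 473.746 m³.
RT60 = 0.161 · V / A = 0.161 × 473.746 / 12.195 = 6.254 s.

6.254 s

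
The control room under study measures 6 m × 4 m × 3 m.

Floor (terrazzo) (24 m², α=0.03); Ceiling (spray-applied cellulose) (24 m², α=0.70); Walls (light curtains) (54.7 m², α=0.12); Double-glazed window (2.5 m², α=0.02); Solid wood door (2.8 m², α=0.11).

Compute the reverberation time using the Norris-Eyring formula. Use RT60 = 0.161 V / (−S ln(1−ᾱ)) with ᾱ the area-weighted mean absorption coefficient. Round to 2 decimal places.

0.42 s

Total surface area S = 24 + 24 + 54.7 + 2.5 + 2.8 = 108.0 m².
Σ(Sᵢαᵢ) = 24·0.03 + 24·0.70 + 54.7·0.12 + 2.5·0.02 + 2.8·0.11 = 24.442.
Mean coefficient ᾱ = A/S = 0.2263.
−S·ln(1−ᾱ) = −108.0 × ln(1 − 0.2263) = 27.710.
V = 6 × 4 × 3 = 72 m³.
RT60 = 0.161 × 72 / 27.710 = 0.42 s.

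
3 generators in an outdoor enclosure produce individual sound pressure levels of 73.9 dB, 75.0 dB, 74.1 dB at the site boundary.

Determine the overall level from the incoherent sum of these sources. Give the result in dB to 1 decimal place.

Σ 10^(Lᵢ/10) = 8.187e+07.
Back to dB: 10·log₁₀ Σ = 79.1 dB.

79.1 dB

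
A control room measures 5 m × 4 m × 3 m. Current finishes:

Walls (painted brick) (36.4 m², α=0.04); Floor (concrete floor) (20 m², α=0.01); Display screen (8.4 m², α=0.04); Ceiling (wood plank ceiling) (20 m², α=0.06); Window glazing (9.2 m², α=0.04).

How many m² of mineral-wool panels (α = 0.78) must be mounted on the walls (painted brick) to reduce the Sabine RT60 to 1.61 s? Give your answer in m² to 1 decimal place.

Equivalent absorption area: A₁ = 36.4·0.04 + 20·0.01 + 8.4·0.04 + 20·0.06 + 9.2·0.04 = 3.560 m².
Required A₂ = 0.161·60/1.61 = 6.000 sabins.
ΔA needed = 6.000 − 3.560 = 2.440 sabins.
Each m² of panel replacing the walls (painted brick) adds (0.78 − 0.04) = 0.74 sabins.
Panel area = 2.440 / 0.74 = 3.3 m².

3.3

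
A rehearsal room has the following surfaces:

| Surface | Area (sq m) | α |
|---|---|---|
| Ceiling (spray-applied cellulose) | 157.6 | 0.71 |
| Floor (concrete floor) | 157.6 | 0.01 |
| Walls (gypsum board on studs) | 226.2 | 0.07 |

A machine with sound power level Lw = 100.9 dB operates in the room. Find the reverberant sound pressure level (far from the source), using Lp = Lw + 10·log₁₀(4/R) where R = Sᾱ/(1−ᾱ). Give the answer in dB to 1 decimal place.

Σ(Sᵢαᵢ) = 157.6·0.71 + 157.6·0.01 + 226.2·0.07 = 129.306; total area S = 541.4 sq m.
ᾱ = 129.306/541.4 = 0.2388; R = Sᾱ/(1−ᾱ) = 129.306/(1−0.2388) = 169.871 sq m.
Lp = Lw + 10 log₁₀(4/R) = 100.9 -16.28 = 84.6 dB.

84.6 dB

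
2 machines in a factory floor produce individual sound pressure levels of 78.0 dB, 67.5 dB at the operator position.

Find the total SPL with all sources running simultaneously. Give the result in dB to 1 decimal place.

78.4 dB

Σ 10^(Lᵢ/10) = 6.872e+07.
Back to dB: 10·log₁₀ Σ = 78.4 dB.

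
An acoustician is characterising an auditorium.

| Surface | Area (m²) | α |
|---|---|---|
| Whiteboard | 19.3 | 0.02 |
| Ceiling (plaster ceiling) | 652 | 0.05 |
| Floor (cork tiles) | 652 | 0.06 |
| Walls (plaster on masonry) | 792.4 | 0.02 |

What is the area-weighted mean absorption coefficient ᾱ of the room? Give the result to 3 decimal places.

S = Σ Sᵢ = 19.3 + 652 + 652 + 792.4 = 2115.7 m².
Σ(Sᵢαᵢ) = 19.3·0.02 + 652·0.05 + 652·0.06 + 792.4·0.02 = 87.954.
ᾱ = A/S = 0.042.

0.042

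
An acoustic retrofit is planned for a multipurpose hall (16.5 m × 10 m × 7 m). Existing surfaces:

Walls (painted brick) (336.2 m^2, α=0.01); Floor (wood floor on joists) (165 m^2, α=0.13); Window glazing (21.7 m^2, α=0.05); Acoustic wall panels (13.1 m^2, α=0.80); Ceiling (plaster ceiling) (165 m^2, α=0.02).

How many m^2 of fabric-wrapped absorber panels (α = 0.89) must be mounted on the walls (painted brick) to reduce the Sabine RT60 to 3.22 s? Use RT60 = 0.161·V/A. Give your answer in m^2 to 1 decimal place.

20.5

Equivalent absorption area: A₁ = 336.2·0.01 + 165·0.13 + 21.7·0.05 + 13.1·0.80 + 165·0.02 = 39.677 m^2.
Required A₂ = 0.161·1155/3.22 = 57.750 sabins.
ΔA needed = 57.750 − 39.677 = 18.073 sabins.
Net gain per m^2: Δα = 0.89 − 0.01 = 0.88.
Panel area = 18.073 / 0.88 = 20.5 m^2.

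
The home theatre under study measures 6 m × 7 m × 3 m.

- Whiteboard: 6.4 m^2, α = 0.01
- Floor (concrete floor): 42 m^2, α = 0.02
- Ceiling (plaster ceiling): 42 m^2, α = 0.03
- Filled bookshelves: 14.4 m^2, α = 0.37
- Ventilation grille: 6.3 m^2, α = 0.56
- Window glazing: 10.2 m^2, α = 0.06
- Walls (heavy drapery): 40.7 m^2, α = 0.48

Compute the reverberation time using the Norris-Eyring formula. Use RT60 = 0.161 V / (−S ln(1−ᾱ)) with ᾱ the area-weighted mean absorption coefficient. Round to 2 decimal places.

0.59 s

S = Σ Sᵢ = 162.0 m^2.
Absorption A = 6.4·0.01 + 42·0.02 + 42·0.03 + 14.4·0.37 + 6.3·0.56 + 10.2·0.06 + 40.7·0.48 = 31.168 sabins.
Mean coefficient ᾱ = A/S = 0.1924.
Eyring denominator: −S ln(1−ᾱ) = 34.618.
V = 6 × 7 × 3 = 126 m³.
RT60 = 0.161 × 126 / 34.618 = 0.59 s.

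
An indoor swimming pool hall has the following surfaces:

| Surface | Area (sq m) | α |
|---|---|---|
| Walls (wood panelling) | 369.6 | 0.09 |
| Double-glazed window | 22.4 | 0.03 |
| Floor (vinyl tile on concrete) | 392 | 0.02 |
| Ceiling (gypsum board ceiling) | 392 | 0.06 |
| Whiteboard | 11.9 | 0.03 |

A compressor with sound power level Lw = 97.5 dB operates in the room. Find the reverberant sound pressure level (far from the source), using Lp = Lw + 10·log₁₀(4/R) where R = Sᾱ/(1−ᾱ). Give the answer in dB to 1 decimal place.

85.1 dB

A = 65.653 sabins; S = 1187.9 sq m.
ᾱ = 65.653/1187.9 = 0.0553; R = Sᾱ/(1−ᾱ) = 65.653/(1−0.0553) = 69.496 sq m.
Lp = 97.5 + 10·log₁₀(4/69.496) = 97.5 + (-12.40) = 85.1 dB.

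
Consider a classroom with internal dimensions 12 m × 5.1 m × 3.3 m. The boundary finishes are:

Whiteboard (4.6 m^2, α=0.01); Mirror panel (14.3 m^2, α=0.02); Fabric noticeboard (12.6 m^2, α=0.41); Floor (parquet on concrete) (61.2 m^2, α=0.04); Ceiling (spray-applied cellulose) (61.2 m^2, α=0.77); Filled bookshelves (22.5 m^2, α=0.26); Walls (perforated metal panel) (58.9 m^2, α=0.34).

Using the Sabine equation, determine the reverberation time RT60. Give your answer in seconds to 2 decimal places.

Equivalent absorption area: A = 4.6*0.01 + 14.3*0.02 + 12.6*0.41 + 61.2*0.04 + 61.2*0.77 + 22.5*0.26 + 58.9*0.34 = 80.946 m^2.
Room volume: 201.96 m³.
RT60 = 0.161 · V / A = 0.161 × 201.96 / 80.946 = 0.40 s.

0.40 s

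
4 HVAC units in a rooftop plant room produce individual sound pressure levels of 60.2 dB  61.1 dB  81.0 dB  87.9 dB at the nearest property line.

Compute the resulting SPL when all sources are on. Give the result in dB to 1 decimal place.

Sum in the linear (power) domain: Σ 10^(Lᵢ/10) = 10^(60.2/10) + 10^(61.1/10) + 10^(81.0/10) + 10^(87.9/10) = 7.448e+08.
Combined level = 10 log₁₀(7.448e+08) = 88.7 dB.

88.7 dB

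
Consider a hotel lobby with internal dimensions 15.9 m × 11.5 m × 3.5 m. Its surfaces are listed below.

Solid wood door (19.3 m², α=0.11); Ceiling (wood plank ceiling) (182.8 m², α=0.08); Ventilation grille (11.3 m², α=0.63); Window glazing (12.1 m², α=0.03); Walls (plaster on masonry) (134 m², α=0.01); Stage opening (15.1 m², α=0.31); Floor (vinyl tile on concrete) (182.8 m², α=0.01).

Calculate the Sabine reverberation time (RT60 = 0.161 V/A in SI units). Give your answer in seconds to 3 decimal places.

3.212 sec

Equivalent absorption area: A = 19.3*0.11 + 182.8*0.08 + 11.3*0.63 + 12.1*0.03 + 134*0.01 + 15.1*0.31 + 182.8*0.01 = 32.078 m².
Volume V = 15.9 × 11.5 × 3.5 = 639.975 m³.
T = 0.161 V/A = 0.161·639.975/32.078 = 3.212 s.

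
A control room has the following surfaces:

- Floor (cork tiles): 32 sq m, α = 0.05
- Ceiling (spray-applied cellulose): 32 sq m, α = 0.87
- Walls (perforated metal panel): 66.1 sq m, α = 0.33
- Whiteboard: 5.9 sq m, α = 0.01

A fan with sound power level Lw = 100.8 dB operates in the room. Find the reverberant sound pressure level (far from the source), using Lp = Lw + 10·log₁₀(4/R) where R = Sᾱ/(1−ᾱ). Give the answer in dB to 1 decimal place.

Σ(Sᵢαᵢ) = 32·0.05 + 32·0.87 + 66.1·0.33 + 5.9·0.01 = 51.312; total area S = 136.0 sq m.
ᾱ = 0.3773, so room constant R = A/(1−ᾱ) = 82.402 sq m.
Lp = 100.8 + 10·log₁₀(4/82.402) = 100.8 + (-13.14) = 87.7 dB.

87.7 dB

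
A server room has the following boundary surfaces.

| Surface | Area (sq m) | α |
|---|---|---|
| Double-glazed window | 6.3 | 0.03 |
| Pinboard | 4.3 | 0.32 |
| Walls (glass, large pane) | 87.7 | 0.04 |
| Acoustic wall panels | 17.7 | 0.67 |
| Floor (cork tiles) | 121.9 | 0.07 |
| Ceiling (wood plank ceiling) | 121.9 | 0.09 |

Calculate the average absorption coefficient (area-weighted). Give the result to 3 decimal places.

0.101

S = Σ Sᵢ = 6.3 + 4.3 + 87.7 + 17.7 + 121.9 + 121.9 = 359.8 sq m.
Weighted sum Σ Sα = 36.436.
ᾱ = A/S = 0.101.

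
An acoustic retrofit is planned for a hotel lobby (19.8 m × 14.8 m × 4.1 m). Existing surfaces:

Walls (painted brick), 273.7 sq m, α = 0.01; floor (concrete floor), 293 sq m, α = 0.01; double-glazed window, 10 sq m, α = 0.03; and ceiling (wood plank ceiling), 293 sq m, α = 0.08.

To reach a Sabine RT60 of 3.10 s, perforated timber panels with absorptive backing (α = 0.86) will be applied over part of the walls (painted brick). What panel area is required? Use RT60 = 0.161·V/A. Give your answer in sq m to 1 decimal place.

Summing Sᵢαᵢ: 2.737 + 2.930 + 0.300 + 23.440 → A₁ = 29.407 sabins.
Required A₂ = 0.161·1201.464/3.10 = 62.399 sabins.
Absorption to add: 62.399 − 29.407 = 32.992 sabins.
Net gain per sq m: Δα = 0.86 − 0.01 = 0.85.
Panel area = 32.992 / 0.85 = 38.8 sq m.

38.8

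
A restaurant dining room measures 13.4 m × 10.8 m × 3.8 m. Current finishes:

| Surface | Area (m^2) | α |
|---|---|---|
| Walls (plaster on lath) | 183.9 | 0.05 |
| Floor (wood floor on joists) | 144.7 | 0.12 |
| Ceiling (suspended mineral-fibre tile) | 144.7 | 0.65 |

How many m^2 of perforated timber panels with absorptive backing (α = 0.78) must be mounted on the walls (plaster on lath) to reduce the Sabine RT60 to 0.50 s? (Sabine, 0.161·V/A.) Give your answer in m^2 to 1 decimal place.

Total absorption A₁ = 183.9·0.05 + 144.7·0.12 + 144.7·0.65
  = 9.195 + 17.364 + 94.055 = 120.614 m^2 sabins.
Required A₂ = 0.161·549.936/0.50 = 177.079 sabins.
Absorption to add: 177.079 − 120.614 = 56.465 sabins.
Net gain per m^2: Δα = 0.78 − 0.05 = 0.73.
Area = ΔA/Δα = 56.465/0.73 = 77.3 m^2.

77.3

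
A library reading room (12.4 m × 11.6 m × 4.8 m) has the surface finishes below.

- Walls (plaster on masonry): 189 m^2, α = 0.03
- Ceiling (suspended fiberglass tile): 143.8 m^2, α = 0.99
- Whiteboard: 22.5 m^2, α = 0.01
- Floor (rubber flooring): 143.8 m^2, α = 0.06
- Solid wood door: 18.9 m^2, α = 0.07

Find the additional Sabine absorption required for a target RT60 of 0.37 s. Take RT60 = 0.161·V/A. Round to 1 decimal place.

142.2 sabins

Equivalent absorption area: A₁ = 189×0.03 + 143.8×0.99 + 22.5×0.01 + 143.8×0.06 + 18.9×0.07 = 158.208 m^2.
V = 690.432 m³. Required absorption A₂ = 0.161 × 690.432 / 0.37 = 300.431 sabins.
Additional absorption ΔA = 300.431 − 158.208 = 142.2 sabins.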